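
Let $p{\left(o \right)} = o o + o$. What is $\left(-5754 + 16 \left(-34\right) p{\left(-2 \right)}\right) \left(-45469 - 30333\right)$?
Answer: $518637284$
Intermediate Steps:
$p{\left(o \right)} = o + o^{2}$ ($p{\left(o \right)} = o^{2} + o = o + o^{2}$)
$\left(-5754 + 16 \left(-34\right) p{\left(-2 \right)}\right) \left(-45469 - 30333\right) = \left(-5754 + 16 \left(-34\right) \left(- 2 \left(1 - 2\right)\right)\right) \left(-45469 - 30333\right) = \left(-5754 - 544 \left(\left(-2\right) \left(-1\right)\right)\right) \left(-75802\right) = \left(-5754 - 1088\right) \left(-75802\right) = \left(-6842\right) \left(-75802\right) = 518637284$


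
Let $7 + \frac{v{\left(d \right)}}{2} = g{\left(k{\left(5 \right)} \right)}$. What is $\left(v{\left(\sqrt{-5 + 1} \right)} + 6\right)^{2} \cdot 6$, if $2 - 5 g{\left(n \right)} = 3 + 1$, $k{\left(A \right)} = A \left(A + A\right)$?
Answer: $\frac{11616}{25} \approx 464.64$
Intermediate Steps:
$k{\left(A \right)} = 2 A^{2}$ ($k{\left(A \right)} = A 2 A = 2 A^{2}$)
$g{\left(n \right)} = - \frac{2}{5}$ ($g{\left(n \right)} = \frac{2}{5} - \frac{3 + 1}{5} = \frac{2}{5} - \frac{4}{5} = - \frac{2}{5}$)
$v{\left(d \right)} = - \frac{74}{5}$ ($v{\left(d \right)} = -14 + 2 \left(- \frac{2}{5}\right) = -14 - \frac{4}{5} = - \frac{74}{5}$)
$\left(v{\left(\sqrt{-5 + 1} \right)} + 6\right)^{2} \cdot 6 = \left(- \frac{74}{5} + 6\right)^{2} \cdot 6 = \left(- \frac{44}{5}\right)^{2} \cdot 6 = \frac{1936}{25} \cdot 6 = \frac{11616}{25}$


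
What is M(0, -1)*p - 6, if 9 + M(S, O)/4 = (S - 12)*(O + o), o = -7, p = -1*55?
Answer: -19146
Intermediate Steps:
p = -55
M(S, O) = -36 + 4*(-12 + S)*(-7 + O) (M(S, O) = -36 + 4*((S - 12)*(O - 7)) = -36 + 4*((-12 + S)*(-7 + O)) = -36 + 4*(-12 + S)*(-7 + O))
M(0, -1)*p - 6 = (300 - 48*(-1) - 28*0 + 4*(-1)*0)*(-55) - 6 = (300 + 48 + 0 + 0)*(-55) - 6 = 348*(-55) - 6 = -19140 - 6 = -19146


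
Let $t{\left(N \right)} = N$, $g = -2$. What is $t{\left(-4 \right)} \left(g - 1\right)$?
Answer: $12$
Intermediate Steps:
$t{\left(-4 \right)} \left(g - 1\right) = - 4 \left(-2 - 1\right) = \left(-4\right) \left(-3\right) = 12$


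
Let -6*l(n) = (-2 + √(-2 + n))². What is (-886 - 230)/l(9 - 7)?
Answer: 1674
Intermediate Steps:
l(n) = -(-2 + √(-2 + n))²/6
(-886 - 230)/l(9 - 7) = (-886 - 230)/((-(-2 + √(-2 + (9 - 7)))²/6)) = -1116*(-6/(-2 + √(-2 + 2))²) = -1116*(-6/(-2 + √0)²) = -1116*(-6/(-2 + 0)²) = -1116/((-⅙*(-2)²)) = -1116/((-⅙*4)) = -1116/(-⅔) = -1116*(-3/2) = 1674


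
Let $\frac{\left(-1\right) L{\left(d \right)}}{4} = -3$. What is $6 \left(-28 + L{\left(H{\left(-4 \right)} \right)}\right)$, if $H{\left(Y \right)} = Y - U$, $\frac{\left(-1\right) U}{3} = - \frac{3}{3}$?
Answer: $-96$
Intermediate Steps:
$U = 3$ ($U = - 3 \left(- \frac{3}{3}\right) = - 3 \left(\left(-3\right) \frac{1}{3}\right) = \left(-3\right) \left(-1\right) = 3$)
$H{\left(Y \right)} = -3 + Y$ ($H{\left(Y \right)} = Y - 3 = -3 + Y$)
$L{\left(d \right)} = 12$ ($L{\left(d \right)} = \left(-4\right) \left(-3\right) = 12$)
$6 \left(-28 + L{\left(H{\left(-4 \right)} \right)}\right) = 6 \left(-28 + 12\right) = 6 \left(-16\right) = -96$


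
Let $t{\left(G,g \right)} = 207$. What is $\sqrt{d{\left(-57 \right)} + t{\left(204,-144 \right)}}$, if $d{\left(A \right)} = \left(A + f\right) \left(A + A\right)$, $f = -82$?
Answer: $\sqrt{16053} \approx 126.7$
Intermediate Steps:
$d{\left(A \right)} = 2 A \left(-82 + A\right)$ ($d{\left(A \right)} = \left(A - 82\right) \left(A + A\right) = \left(-82 + A\right) 2 A = 2 A \left(-82 + A\right)$)
$\sqrt{d{\left(-57 \right)} + t{\left(204,-144 \right)}} = \sqrt{2 \left(-57\right) \left(-82 - 57\right) + 207} = \sqrt{2 \left(-57\right) \left(-139\right) + 207} = \sqrt{15846 + 207} = \sqrt{16053}$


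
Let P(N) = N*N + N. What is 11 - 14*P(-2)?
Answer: -17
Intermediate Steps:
P(N) = N + N² (P(N) = N² + N = N + N²)
11 - 14*P(-2) = 11 - (-28)*(1 - 2) = 11 - (-28)*(-1) = 11 - 14*2 = 11 - 28 = -17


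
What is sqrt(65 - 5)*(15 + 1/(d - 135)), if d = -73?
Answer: 3119*sqrt(15)/104 ≈ 116.15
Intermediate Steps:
sqrt(65 - 5)*(15 + 1/(d - 135)) = sqrt(65 - 5)*(15 + 1/(-73 - 135)) = sqrt(60)*(15 + 1/(-208)) = (2*sqrt(15))*(15 - 1/208) = (2*sqrt(15))*(3119/208) = 3119*sqrt(15)/104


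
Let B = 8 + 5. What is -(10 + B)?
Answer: -23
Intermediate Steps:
B = 13
-(10 + B) = -(10 + 13) = -1*23 = -23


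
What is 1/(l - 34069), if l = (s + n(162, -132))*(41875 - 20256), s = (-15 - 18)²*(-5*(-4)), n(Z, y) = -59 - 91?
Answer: 1/467584901 ≈ 2.1386e-9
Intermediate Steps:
n(Z, y) = -150
s = 21780 (s = (-33)²*20 = 1089*20 = 21780)
l = 467618970 (l = (21780 - 150)*(41875 - 20256) = 21630*21619 = 467618970)
1/(l - 34069) = 1/(467618970 - 34069) = 1/467584901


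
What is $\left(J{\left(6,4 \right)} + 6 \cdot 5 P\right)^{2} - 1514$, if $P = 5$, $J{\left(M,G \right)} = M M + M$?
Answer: $35350$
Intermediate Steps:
$J{\left(M,G \right)} = M + M^{2}$ ($J{\left(M,G \right)} = M^{2} + M = M + M^{2}$)
$\left(J{\left(6,4 \right)} + 6 \cdot 5 P\right)^{2} - 1514 = \left(6 \left(1 + 6\right) + 6 \cdot 5 \cdot 5\right)^{2} - 1514 = \left(6 \cdot 7 + 30 \cdot 5\right)^{2} - 1514 = \left(42 + 150\right)^{2} - 1514 = 192^{2} - 1514 = 36864 - 1514 = 35350$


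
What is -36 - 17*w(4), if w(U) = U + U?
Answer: -172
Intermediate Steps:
w(U) = 2*U
-36 - 17*w(4) = -36 - 34*4 = -36 - 17*8 = -36 - 136 = -172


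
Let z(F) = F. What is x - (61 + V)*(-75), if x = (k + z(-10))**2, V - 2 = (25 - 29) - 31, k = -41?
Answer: 4701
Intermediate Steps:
V = -33 (V = 2 + ((25 - 29) - 31) = 2 + (-4 - 31) = 2 - 35 = -33)
x = 2601 (x = (-41 - 10)**2 = (-51)**2 = 2601)
x - (61 + V)*(-75) = 2601 - (61 - 33)*(-75) = 2601 - 28*(-75) = 2601 - 1*(-2100) = 2601 + 2100 = 4701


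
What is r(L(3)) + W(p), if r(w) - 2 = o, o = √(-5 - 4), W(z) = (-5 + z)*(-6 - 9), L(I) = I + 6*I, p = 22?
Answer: -253 + 3*I ≈ -253.0 + 3.0*I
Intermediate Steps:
L(I) = 7*I
W(z) = 75 - 15*z (W(z) = (-5 + z)*(-15) = 75 - 15*z)
o = 3*I (o = √(-9) = 3*I ≈ 3.0*I)
r(w) = 2 + 3*I
r(L(3)) + W(p) = (2 + 3*I) + (75 - 15*22) = (2 + 3*I) + (75 - 330) = (2 + 3*I) - 255 = -253 + 3*I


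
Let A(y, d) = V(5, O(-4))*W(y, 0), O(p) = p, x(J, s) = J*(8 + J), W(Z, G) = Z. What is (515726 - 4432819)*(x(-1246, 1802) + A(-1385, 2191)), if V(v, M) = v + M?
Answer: -6036878799159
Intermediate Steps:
V(v, M) = M + v
A(y, d) = y (A(y, d) = (-4 + 5)*y = 1*y = y)
(515726 - 4432819)*(x(-1246, 1802) + A(-1385, 2191)) = (515726 - 4432819)*(-1246*(8 - 1246) - 1385) = -3917093*(-1246*(-1238) - 1385) = -3917093*(1542548 - 1385) = -3917093*1541163 = -6036878799159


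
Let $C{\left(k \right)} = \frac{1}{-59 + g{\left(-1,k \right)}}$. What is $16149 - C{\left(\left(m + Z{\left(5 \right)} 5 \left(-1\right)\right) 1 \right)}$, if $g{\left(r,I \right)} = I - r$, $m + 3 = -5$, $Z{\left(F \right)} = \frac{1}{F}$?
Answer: $\frac{1081984}{67} \approx 16149.0$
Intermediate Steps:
$m = -8$ ($m = -3 - 5 = -8$)
$C{\left(k \right)} = \frac{1}{-58 + k}$ ($C{\left(k \right)} = \frac{1}{-59 + \left(k - -1\right)} = \frac{1}{-59 + \left(k + 1\right)} = \frac{1}{-59 + \left(1 + k\right)} = \frac{1}{-58 + k}$)
$16149 - C{\left(\left(m + Z{\left(5 \right)} 5 \left(-1\right)\right) 1 \right)} = 16149 - \frac{1}{-58 + \left(-8 + \frac{1}{5} \cdot 5 \left(-1\right)\right) 1} = 16149 - \frac{1}{-58 + \left(-8 + 1 \left(-1\right)\right) 1} = 16149 - \frac{1}{-58 + \left(-8 - 1\right) 1} = 16149 - \frac{1}{-58 - 9} = 16149 - \frac{1}{-67} = 16149 - - \frac{1}{67} = 16149 + \frac{1}{67} = \frac{1081984}{67}$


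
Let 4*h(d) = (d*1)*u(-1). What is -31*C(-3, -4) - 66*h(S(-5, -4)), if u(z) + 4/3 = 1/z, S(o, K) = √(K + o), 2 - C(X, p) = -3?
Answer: -155 + 231*I/2 ≈ -155.0 + 115.5*I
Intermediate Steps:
C(X, p) = 5 (C(X, p) = 2 - 1*(-3) = 2 + 3 = 5)
u(z) = -4/3 + 1/z
h(d) = -7*d/12 (h(d) = ((d*1)*(-4/3 + 1/(-1)))/4 = (d*(-4/3 - 1))/4 = (d*(-7/3))/4 = (-7*d/3)/4 = -7*d/12)
-31*C(-3, -4) - 66*h(S(-5, -4)) = -31*5 - (-77)*√(-4 - 5)/2 = -155 - (-77)*√(-9)/2 = -155 - (-77)*3*I/2 = -155 - (-231)*I/2 = -155 + 231*I/2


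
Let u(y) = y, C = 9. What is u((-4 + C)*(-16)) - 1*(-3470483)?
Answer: 3470403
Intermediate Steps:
u((-4 + C)*(-16)) - 1*(-3470483) = (-4 + 9)*(-16) - 1*(-3470483) = 5*(-16) + 3470483 = -80 + 3470483 = 3470403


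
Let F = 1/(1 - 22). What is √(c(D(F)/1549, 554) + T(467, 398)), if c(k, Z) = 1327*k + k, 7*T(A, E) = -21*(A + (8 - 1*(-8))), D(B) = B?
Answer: I*√1533282032121/32529 ≈ 38.066*I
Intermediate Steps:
F = -1/21 (F = 1/(-21) = -1/21 ≈ -0.047619)
T(A, E) = -48 - 3*A (T(A, E) = (-21*(A + (8 - 1*(-8))))/7 = (-21*(A + (8 + 8)))/7 = (-21*(A + 16))/7 = (-21*(16 + A))/7 = (-336 - 21*A)/7 = -48 - 3*A)
c(k, Z) = 1328*k
√(c(D(F)/1549, 554) + T(467, 398)) = √(1328*(-1/21/1549) + (-48 - 3*467)) = √(1328*(-1/21*1/1549) + (-48 - 1401)) = √(1328*(-1/32529) - 1449) = √(-1328/32529 - 1449) = √(-47135849/32529) = I*√1533282032121/32529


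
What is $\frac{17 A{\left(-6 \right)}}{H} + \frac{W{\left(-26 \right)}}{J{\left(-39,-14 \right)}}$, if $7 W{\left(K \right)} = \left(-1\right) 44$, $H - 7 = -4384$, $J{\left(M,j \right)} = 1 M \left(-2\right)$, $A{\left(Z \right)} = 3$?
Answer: $- \frac{36739}{398307} \approx -0.092238$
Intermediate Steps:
$J{\left(M,j \right)} = - 2 M$ ($J{\left(M,j \right)} = M \left(-2\right) = - 2 M$)
$H = -4377$ ($H = 7 - 4384 = -4377$)
$W{\left(K \right)} = - \frac{44}{7}$ ($W{\left(K \right)} = \frac{\left(-1\right) 44}{7} = \frac{1}{7} \left(-44\right) = - \frac{44}{7}$)
$\frac{17 A{\left(-6 \right)}}{H} + \frac{W{\left(-26 \right)}}{J{\left(-39,-14 \right)}} = \frac{17 \cdot 3}{-4377} - \frac{44}{7 \left(\left(-2\right) \left(-39\right)\right)} = 51 \left(- \frac{1}{4377}\right) - \frac{44}{7 \cdot 78} = - \frac{17}{1459} - \frac{22}{273} = - \frac{36739}{398307}$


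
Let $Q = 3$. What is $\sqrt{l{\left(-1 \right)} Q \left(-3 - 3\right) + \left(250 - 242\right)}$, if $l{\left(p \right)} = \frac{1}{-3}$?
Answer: $\sqrt{14} \approx 3.7417$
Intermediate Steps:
$l{\left(p \right)} = - \frac{1}{3}$
$\sqrt{l{\left(-1 \right)} Q \left(-3 - 3\right) + \left(250 - 242\right)} = \sqrt{\left(- \frac{1}{3}\right) 3 \left(-3 - 3\right) + \left(250 - 242\right)} = \sqrt{\left(-1\right) \left(-6\right) + 8} = \sqrt{6 + 8} = \sqrt{14}$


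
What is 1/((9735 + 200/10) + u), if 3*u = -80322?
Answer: -1/17019 ≈ -5.8758e-5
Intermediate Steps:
u = -26774 (u = (1/3)*(-80322) = -26774)
1/((9735 + 200/10) + u) = 1/((9735 + 200/10) - 26774) = 1/((9735 + (1/10)*200) - 26774) = 1/((9735 + 20) - 26774) = 1/(9755 - 26774) = 1/(-17019) = -1/17019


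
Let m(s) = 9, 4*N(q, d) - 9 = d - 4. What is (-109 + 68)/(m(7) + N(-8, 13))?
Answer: -82/27 ≈ -3.0370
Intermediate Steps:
N(q, d) = 5/4 + d/4 (N(q, d) = 9/4 + (d - 4)/4 = 9/4 + (-4 + d)/4 = 9/4 + (-1 + d/4) = 5/4 + d/4)
(-109 + 68)/(m(7) + N(-8, 13)) = (-109 + 68)/(9 + (5/4 + (¼)*13)) = -41/(9 + (5/4 + 13/4)) = -41/(9 + 9/2) = -41/27/2 = -41*2/27 = -82/27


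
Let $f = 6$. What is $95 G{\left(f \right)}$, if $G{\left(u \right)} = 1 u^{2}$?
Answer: $3420$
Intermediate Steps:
$G{\left(u \right)} = u^{2}$
$95 G{\left(f \right)} = 95 \cdot 6^{2} = 95 \cdot 36 = 3420$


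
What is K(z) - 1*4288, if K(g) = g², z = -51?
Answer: -1687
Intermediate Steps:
K(z) - 1*4288 = (-51)² - 1*4288 = 2601 - 4288 = -1687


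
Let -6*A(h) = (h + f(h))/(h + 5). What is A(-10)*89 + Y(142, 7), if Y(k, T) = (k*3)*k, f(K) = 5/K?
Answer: 1209217/20 ≈ 60461.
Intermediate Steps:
Y(k, T) = 3*k² (Y(k, T) = (3*k)*k = 3*k²)
A(h) = -(h + 5/h)/(6*(5 + h)) (A(h) = -(h + 5/h)/(6*(h + 5)) = -(h + 5/h)/(6*(5 + h)))
A(-10)*89 + Y(142, 7) = ((⅙)*(-5 - 1*(-10)²)/(-10*(5 - 10)))*89 + 3*142² = ((⅙)*(-⅒)*(-5 - 1*100)/(-5))*89 + 3*20164 = ((⅙)*(-⅒)*(-⅕)*(-5 - 100))*89 + 60492 = ((⅙)*(-⅒)*(-⅕)*(-105))*89 + 60492 = -7/20*89 + 60492 = -623/20 + 60492 = 1209217/20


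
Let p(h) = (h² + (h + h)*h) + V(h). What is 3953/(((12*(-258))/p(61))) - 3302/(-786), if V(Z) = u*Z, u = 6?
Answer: -1989502705/135192 ≈ -14716.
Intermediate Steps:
V(Z) = 6*Z
p(h) = 3*h² + 6*h (p(h) = (h² + (h + h)*h) + 6*h = (h² + (2*h)*h) + 6*h = (h² + 2*h²) + 6*h = 3*h² + 6*h)
3953/(((12*(-258))/p(61))) - 3302/(-786) = 3953/(((12*(-258))/((3*61*(2 + 61))))) - 3302/(-786) = 3953/((-3096/(3*61*63))) - 3302*(-1/786) = 3953/((-3096/11529)) + 1651/393 = 3953/((-3096*1/11529)) + 1651/393 = 3953/(-344/1281) + 1651/393 = 3953*(-1281/344) + 1651/393 = -5063793/344 + 1651/393 = -1989502705/135192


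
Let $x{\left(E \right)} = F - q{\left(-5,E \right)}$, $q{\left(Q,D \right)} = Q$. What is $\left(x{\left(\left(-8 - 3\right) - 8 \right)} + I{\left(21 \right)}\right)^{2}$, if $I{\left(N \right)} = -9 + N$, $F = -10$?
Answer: $49$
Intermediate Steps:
$x{\left(E \right)} = -5$ ($x{\left(E \right)} = -10 - -5 = -10 + 5 = -5$)
$\left(x{\left(\left(-8 - 3\right) - 8 \right)} + I{\left(21 \right)}\right)^{2} = \left(-5 + \left(-9 + 21\right)\right)^{2} = \left(-5 + 12\right)^{2} = 7^{2} = 49$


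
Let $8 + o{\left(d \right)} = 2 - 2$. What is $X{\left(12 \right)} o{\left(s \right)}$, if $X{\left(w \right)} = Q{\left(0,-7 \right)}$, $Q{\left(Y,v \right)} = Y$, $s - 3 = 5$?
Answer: $0$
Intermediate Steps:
$s = 8$ ($s = 3 + 5 = 8$)
$X{\left(w \right)} = 0$
$o{\left(d \right)} = -8$ ($o{\left(d \right)} = -8 + \left(2 - 2\right) = -8 + 0 = -8$)
$X{\left(12 \right)} o{\left(s \right)} = 0 \left(-8\right) = 0$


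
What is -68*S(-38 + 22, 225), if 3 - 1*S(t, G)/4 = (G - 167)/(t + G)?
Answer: -154768/209 ≈ -740.52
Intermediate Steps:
S(t, G) = 12 - 4*(-167 + G)/(G + t) (S(t, G) = 12 - 4*(G - 167)/(t + G) = 12 - 4*(-167 + G)/(G + t))
-68*S(-38 + 22, 225) = -272*(167 + 2*225 + 3*(-38 + 22))/(225 + (-38 + 22)) = -272*(167 + 450 + 3*(-16))/(225 - 16) = -272*(167 + 450 - 48)/209 = -272*569/209 = -68*2276/209 = -154768/209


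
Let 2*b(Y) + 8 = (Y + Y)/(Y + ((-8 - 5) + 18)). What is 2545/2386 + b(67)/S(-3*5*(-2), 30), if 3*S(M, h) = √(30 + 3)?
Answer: 2545/2386 - 221*√33/792 ≈ -0.53633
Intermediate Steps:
S(M, h) = √33/3 (S(M, h) = √(30 + 3)/3 = √33/3)
b(Y) = -4 + Y/(5 + Y) (b(Y) = -4 + ((Y + Y)/(Y + ((-8 - 5) + 18)))/2 = -4 + ((2*Y)/(Y + (-13 + 18)))/2 = -4 + ((2*Y)/(Y + 5))/2 = -4 + ((2*Y)/(5 + Y))/2 = -4 + (2*Y/(5 + Y))/2 = -4 + Y/(5 + Y))
2545/2386 + b(67)/S(-3*5*(-2), 30) = 2545/2386 + ((-20 - 3*67)/(5 + 67))/((√33/3)) = 2545*(1/2386) + ((-20 - 201)/72)*(√33/11) = 2545/2386 + ((1/72)*(-221))*(√33/11) = 2545/2386 - 221*√33/792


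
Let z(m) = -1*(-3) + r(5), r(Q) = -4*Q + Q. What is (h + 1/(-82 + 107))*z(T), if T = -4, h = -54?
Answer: 16188/25 ≈ 647.52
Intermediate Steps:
r(Q) = -3*Q
z(m) = -12 (z(m) = -1*(-3) - 3*5 = 3 - 15 = -12)
(h + 1/(-82 + 107))*z(T) = (-54 + 1/(-82 + 107))*(-12) = (-54 + 1/25)*(-12) = -1349/25*(-12) = 16188/25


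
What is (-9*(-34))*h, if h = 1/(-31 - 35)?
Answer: -51/11 ≈ -4.6364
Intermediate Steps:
h = -1/66 (h = 1/(-66) = -1/66 ≈ -0.015152)
(-9*(-34))*h = -9*(-34)*(-1/66) = 306*(-1/66) = -51/11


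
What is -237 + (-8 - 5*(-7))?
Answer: -210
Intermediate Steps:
-237 + (-8 - 5*(-7)) = -237 + (-8 + 35) = -237 + 27 = -210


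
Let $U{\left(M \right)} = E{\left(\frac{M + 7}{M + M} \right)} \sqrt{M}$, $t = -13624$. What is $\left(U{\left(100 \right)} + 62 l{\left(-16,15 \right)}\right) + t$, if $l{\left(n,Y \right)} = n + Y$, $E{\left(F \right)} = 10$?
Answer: $-13586$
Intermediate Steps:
$l{\left(n,Y \right)} = Y + n$
$U{\left(M \right)} = 10 \sqrt{M}$
$\left(U{\left(100 \right)} + 62 l{\left(-16,15 \right)}\right) + t = \left(10 \sqrt{100} + 62 \left(15 - 16\right)\right) - 13624 = \left(10 \cdot 10 + 62 \left(-1\right)\right) - 13624 = \left(100 - 62\right) - 13624 = 38 - 13624 = -13586$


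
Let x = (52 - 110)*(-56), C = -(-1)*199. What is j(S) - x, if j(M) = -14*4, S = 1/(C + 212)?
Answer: -3304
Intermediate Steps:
C = 199 (C = -1*(-199) = 199)
x = 3248 (x = -58*(-56) = 3248)
S = 1/411 (S = 1/(199 + 212) = 1/411 ≈ 0.0024331)
j(M) = -56
j(S) - x = -56 - 1*3248 = -56 - 3248 = -3304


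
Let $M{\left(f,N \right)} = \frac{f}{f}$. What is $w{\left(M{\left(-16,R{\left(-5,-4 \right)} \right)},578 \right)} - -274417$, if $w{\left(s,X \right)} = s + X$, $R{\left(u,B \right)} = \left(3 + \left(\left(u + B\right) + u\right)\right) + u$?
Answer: $274996$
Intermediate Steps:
$R{\left(u,B \right)} = 3 + B + 3 u$ ($R{\left(u,B \right)} = \left(3 + \left(\left(B + u\right) + u\right)\right) + u = \left(3 + \left(B + 2 u\right)\right) + u = \left(3 + B + 2 u\right) + u = 3 + B + 3 u$)
$M{\left(f,N \right)} = 1$
$w{\left(s,X \right)} = X + s$
$w{\left(M{\left(-16,R{\left(-5,-4 \right)} \right)},578 \right)} - -274417 = \left(578 + 1\right) - -274417 = 579 + 274417 = 274996$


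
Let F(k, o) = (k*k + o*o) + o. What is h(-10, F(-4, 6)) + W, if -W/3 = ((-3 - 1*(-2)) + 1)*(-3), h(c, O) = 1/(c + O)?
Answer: 1/48 ≈ 0.020833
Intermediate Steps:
F(k, o) = o + k**2 + o**2 (F(k, o) = (k**2 + o**2) + o = o + k**2 + o**2)
h(c, O) = 1/(O + c)
W = 0 (W = -3*((-3 - 1*(-2)) + 1)*(-3) = -3*((-3 + 2) + 1)*(-3) = -3*(-1 + 1)*(-3) = -0*(-3) = -3*0 = 0)
h(-10, F(-4, 6)) + W = 1/((6 + (-4)**2 + 6**2) - 10) + 0 = 1/((6 + 16 + 36) - 10) + 0 = 1/(58 - 10) + 0 = 1/48 + 0 = 1/48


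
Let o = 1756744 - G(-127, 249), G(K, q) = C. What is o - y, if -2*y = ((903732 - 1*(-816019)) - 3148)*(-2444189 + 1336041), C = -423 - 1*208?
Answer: -951123333247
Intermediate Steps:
C = -631 (C = -423 - 208 = -631)
G(K, q) = -631
y = 951125090622 (y = -((903732 - 1*(-816019)) - 3148)*(-2444189 + 1336041)/2 = -((903732 + 816019) - 3148)*(-1108148)/2 = -(1719751 - 3148)*(-1108148)/2 = -1716603*(-1108148)/2 = -½*(-1902250181244) = 951125090622)
o = 1757375 (o = 1756744 - 1*(-631) = 1756744 + 631 = 1757375)
o - y = 1757375 - 1*951125090622 = 1757375 - 951125090622 = -951123333247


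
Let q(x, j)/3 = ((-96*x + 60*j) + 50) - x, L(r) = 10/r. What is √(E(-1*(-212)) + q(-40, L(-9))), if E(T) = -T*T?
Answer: 3*I*√3706 ≈ 182.63*I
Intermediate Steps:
E(T) = -T²
q(x, j) = 150 - 291*x + 180*j (q(x, j) = 3*(((-96*x + 60*j) + 50) - x) = 3*((50 - 96*x + 60*j) - x) = 3*(50 - 97*x + 60*j) = 150 - 291*x + 180*j)
√(E(-1*(-212)) + q(-40, L(-9))) = √(-(-1*(-212))² + (150 - 291*(-40) + 180*(10/(-9)))) = √(-1*212² + (150 + 11640 + 180*(10*(-⅑)))) = √(-1*44944 + (150 + 11640 + 180*(-10/9))) = √(-44944 + (150 + 11640 - 200)) = √(-44944 + 11590) = √(-33354) = 3*I*√3706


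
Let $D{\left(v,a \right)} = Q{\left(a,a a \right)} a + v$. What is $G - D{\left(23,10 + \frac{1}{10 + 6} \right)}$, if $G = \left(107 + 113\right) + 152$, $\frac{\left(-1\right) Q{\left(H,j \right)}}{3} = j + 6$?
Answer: $\frac{14691235}{4096} \approx 3586.7$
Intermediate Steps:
$Q{\left(H,j \right)} = -18 - 3 j$ ($Q{\left(H,j \right)} = - 3 \left(j + 6\right) = - 3 \left(6 + j\right) = -18 - 3 j$)
$G = 372$ ($G = 220 + 152 = 372$)
$D{\left(v,a \right)} = v + a \left(-18 - 3 a^{2}\right)$ ($D{\left(v,a \right)} = \left(-18 - 3 a a\right) a + v = \left(-18 - 3 a^{2}\right) a + v = a \left(-18 - 3 a^{2}\right) + v = v + a \left(-18 - 3 a^{2}\right)$)
$G - D{\left(23,10 + \frac{1}{10 + 6} \right)} = 372 - \left(23 - 3 \left(10 + \frac{1}{10 + 6}\right) \left(6 + \left(10 + \frac{1}{10 + 6}\right)^{2}\right)\right) = 372 - \left(23 - 3 \left(10 + \frac{1}{16}\right) \left(6 + \left(10 + \frac{1}{16}\right)^{2}\right)\right) = 372 - \left(23 - \frac{483 \left(6 + \left(\frac{161}{16}\right)^{2}\right)}{16}\right) = 372 - \left(23 - \frac{483 \left(6 + \frac{25921}{256}\right)}{16}\right) = 372 - \left(23 - \frac{483}{16} \cdot \frac{27457}{256}\right) = 372 - \left(23 - \frac{13261731}{4096}\right) = 372 - - \frac{13167523}{4096} = 372 + \frac{13167523}{4096} = \frac{14691235}{4096}$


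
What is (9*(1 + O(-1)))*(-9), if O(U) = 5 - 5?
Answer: -81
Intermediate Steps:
O(U) = 0
(9*(1 + O(-1)))*(-9) = (9*(1 + 0))*(-9) = (9*1)*(-9) = 9*(-9) = -81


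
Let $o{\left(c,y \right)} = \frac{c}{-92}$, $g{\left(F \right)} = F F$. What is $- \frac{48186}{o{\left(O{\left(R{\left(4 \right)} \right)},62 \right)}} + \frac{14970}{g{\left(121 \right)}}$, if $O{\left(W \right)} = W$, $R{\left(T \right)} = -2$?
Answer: $- \frac{32452581426}{14641} \approx -2.2166 \cdot 10^{6}$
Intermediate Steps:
$g{\left(F \right)} = F^{2}$
$o{\left(c,y \right)} = - \frac{c}{92}$ ($o{\left(c,y \right)} = c \left(- \frac{1}{92}\right) = - \frac{c}{92}$)
$- \frac{48186}{o{\left(O{\left(R{\left(4 \right)} \right)},62 \right)}} + \frac{14970}{g{\left(121 \right)}} = - \frac{48186}{\left(- \frac{1}{92}\right) \left(-2\right)} + \frac{14970}{121^{2}} = - 48186 \frac{1}{\frac{1}{46}} + \frac{14970}{14641} = \left(-48186\right) 46 + 14970 \cdot \frac{1}{14641} = -2216556 + \frac{14970}{14641} = - \frac{32452581426}{14641}$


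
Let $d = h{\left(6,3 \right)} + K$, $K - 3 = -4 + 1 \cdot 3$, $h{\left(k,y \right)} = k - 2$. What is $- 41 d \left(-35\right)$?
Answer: $8610$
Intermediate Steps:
$h{\left(k,y \right)} = -2 + k$
$K = 2$ ($K = 3 + \left(-4 + 1 \cdot 3\right) = 3 + \left(-4 + 3\right) = 3 - 1 = 2$)
$d = 6$ ($d = \left(-2 + 6\right) + 2 = 4 + 2 = 6$)
$- 41 d \left(-35\right) = \left(-41\right) 6 \left(-35\right) = \left(-246\right) \left(-35\right) = 8610$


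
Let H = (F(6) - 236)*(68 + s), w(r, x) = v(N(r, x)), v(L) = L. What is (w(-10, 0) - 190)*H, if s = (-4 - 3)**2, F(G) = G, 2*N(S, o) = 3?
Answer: 5072535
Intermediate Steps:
N(S, o) = 3/2 (N(S, o) = (1/2)*3 = 3/2)
s = 49 (s = (-7)**2 = 49)
w(r, x) = 3/2
H = -26910 (H = (6 - 236)*(68 + 49) = -230*117 = -26910)
(w(-10, 0) - 190)*H = (3/2 - 190)*(-26910) = -377/2*(-26910) = 5072535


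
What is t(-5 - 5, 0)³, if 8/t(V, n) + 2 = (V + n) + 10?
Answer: -64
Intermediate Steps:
t(V, n) = 8/(8 + V + n) (t(V, n) = 8/(-2 + ((V + n) + 10)) = 8/(-2 + (10 + V + n)) = 8/(8 + V + n))
t(-5 - 5, 0)³ = (8/(8 + (-5 - 5) + 0))³ = (8/(8 - 10 + 0))³ = (8/(-2))³ = (8*(-½))³ = (-4)³ = -64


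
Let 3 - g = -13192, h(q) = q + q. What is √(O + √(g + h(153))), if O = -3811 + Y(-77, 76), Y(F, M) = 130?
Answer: √(-3681 + √13501) ≈ 59.706*I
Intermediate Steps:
h(q) = 2*q
g = 13195 (g = 3 - 1*(-13192) = 3 + 13192 = 13195)
O = -3681 (O = -3811 + 130 = -3681)
√(O + √(g + h(153))) = √(-3681 + √(13195 + 2*153)) = √(-3681 + √(13195 + 306)) = √(-3681 + √13501)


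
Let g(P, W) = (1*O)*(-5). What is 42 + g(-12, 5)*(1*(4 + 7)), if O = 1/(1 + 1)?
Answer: 29/2 ≈ 14.500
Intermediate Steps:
O = ½ (O = 1/2 = ½ ≈ 0.50000)
g(P, W) = -5/2 (g(P, W) = (1*(½))*(-5) = (½)*(-5) = -5/2)
42 + g(-12, 5)*(1*(4 + 7)) = 42 - 5*(4 + 7)/2 = 42 - 5*11/2 = 42 - 5/2*11 = 42 - 55/2 = 29/2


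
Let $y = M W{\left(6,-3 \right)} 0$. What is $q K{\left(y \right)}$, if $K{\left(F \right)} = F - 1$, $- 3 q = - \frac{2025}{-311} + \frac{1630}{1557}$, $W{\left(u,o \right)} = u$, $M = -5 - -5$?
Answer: $\frac{3659855}{1452681} \approx 2.5194$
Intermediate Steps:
$M = 0$ ($M = -5 + 5 = 0$)
$q = - \frac{3659855}{1452681}$ ($q = - \frac{- \frac{2025}{-311} + \frac{1630}{1557}}{3} = - \frac{\left(-2025\right) \left(- \frac{1}{311}\right) + 1630 \cdot \frac{1}{1557}}{3} = - \frac{\frac{2025}{311} + \frac{1630}{1557}}{3} = \left(- \frac{1}{3}\right) \frac{3659855}{484227} = - \frac{3659855}{1452681} \approx -2.5194$)
$y = 0$ ($y = 0 \cdot 6 \cdot 0 = 0 \cdot 0 = 0$)
$K{\left(F \right)} = -1 + F$
$q K{\left(y \right)} = - \frac{3659855 \left(-1 + 0\right)}{1452681} = \left(- \frac{3659855}{1452681}\right) \left(-1\right) = \frac{3659855}{1452681}$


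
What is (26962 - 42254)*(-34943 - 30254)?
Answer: 996992524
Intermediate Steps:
(26962 - 42254)*(-34943 - 30254) = -15292*(-65197) = 996992524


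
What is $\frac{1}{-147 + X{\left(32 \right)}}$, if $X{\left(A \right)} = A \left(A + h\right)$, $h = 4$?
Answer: $\frac{1}{1005} \approx 0.00099503$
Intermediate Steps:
$X{\left(A \right)} = A \left(4 + A\right)$ ($X{\left(A \right)} = A \left(A + 4\right) = A \left(4 + A\right)$)
$\frac{1}{-147 + X{\left(32 \right)}} = \frac{1}{-147 + 32 \left(4 + 32\right)} = \frac{1}{-147 + 32 \cdot 36} = \frac{1}{-147 + 1152} = \frac{1}{1005}$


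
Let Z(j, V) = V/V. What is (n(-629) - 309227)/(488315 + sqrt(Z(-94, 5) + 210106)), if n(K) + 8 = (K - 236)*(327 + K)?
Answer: -23441561575/238451329118 + 48005*sqrt(210107)/238451329118 ≈ -0.098215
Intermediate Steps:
Z(j, V) = 1
n(K) = -8 + (-236 + K)*(327 + K) (n(K) = -8 + (K - 236)*(327 + K) = -8 + (-236 + K)*(327 + K))
(n(-629) - 309227)/(488315 + sqrt(Z(-94, 5) + 210106)) = ((-77180 + (-629)**2 + 91*(-629)) - 309227)/(488315 + sqrt(1 + 210106)) = ((-77180 + 395641 - 57239) - 309227)/(488315 + sqrt(210107)) = (261222 - 309227)/(488315 + sqrt(210107)) = -48005/(488315 + sqrt(210107))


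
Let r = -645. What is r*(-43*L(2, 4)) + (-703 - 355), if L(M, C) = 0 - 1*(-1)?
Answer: 26677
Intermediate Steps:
L(M, C) = 1 (L(M, C) = 0 + 1 = 1)
r*(-43*L(2, 4)) + (-703 - 355) = -(-27735) + (-703 - 355) = -645*(-43) - 1058 = 27735 - 1058 = 26677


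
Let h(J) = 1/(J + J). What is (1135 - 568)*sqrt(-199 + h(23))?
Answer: 5103*I*sqrt(5198)/46 ≈ 7998.1*I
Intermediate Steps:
h(J) = 1/(2*J)
(1135 - 568)*sqrt(-199 + h(23)) = (1135 - 568)*sqrt(-199 + (1/2)/23) = 567*sqrt(-199 + (1/2)*(1/23)) = 567*sqrt(-199 + 1/46) = 567*sqrt(-9153/46) = 567*(9*I*sqrt(5198)/46) = 5103*I*sqrt(5198)/46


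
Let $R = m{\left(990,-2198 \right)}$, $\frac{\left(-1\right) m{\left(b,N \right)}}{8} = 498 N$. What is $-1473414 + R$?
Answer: $7283418$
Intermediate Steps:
$m{\left(b,N \right)} = - 3984 N$ ($m{\left(b,N \right)} = - 8 \cdot 498 N = - 3984 N$)
$R = 8756832$ ($R = \left(-3984\right) \left(-2198\right) = 8756832$)
$-1473414 + R = -1473414 + 8756832 = 7283418$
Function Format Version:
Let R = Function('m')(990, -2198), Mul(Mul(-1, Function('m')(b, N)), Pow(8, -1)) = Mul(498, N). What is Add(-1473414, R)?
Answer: 7283418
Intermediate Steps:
Function('m')(b, N) = Mul(-3984, N) (Function('m')(b, N) = Mul(-8, Mul(498, N)) = Mul(-3984, N))
R = 8756832 (R = Mul(-3984, -2198) = 8756832)
Add(-1473414, R) = Add(-1473414, 8756832) = 7283418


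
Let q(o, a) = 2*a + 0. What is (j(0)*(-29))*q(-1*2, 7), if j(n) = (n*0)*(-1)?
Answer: 0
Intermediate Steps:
q(o, a) = 2*a
j(n) = 0 (j(n) = 0*(-1) = 0)
(j(0)*(-29))*q(-1*2, 7) = (0*(-29))*(2*7) = 0*14 = 0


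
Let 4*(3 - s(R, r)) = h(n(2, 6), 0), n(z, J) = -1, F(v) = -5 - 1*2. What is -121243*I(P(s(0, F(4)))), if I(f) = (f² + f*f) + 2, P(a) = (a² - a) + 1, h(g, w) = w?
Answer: -12124300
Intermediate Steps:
F(v) = -7 (F(v) = -5 - 2 = -7)
s(R, r) = 3 (s(R, r) = 3 - ¼*0 = 3 + 0 = 3)
P(a) = 1 + a² - a
I(f) = 2 + 2*f² (I(f) = (f² + f²) + 2 = 2*f² + 2 = 2 + 2*f²)
-121243*I(P(s(0, F(4)))) = -121243*(2 + 2*(1 + 3² - 1*3)²) = -121243*(2 + 2*(1 + 9 - 3)²) = -121243*(2 + 2*7²) = -121243*(2 + 2*49) = -121243*(2 + 98) = -121243*100 = -12124300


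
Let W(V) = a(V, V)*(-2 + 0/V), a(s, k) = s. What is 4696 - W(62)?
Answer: 4820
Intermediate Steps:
W(V) = -2*V (W(V) = V*(-2 + 0/V) = V*(-2 + 0) = V*(-2) = -2*V)
4696 - W(62) = 4696 - (-2)*62 = 4696 - 1*(-124) = 4696 + 124 = 4820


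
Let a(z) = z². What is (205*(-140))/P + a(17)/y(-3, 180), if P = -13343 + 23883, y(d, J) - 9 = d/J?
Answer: 8364715/284053 ≈ 29.448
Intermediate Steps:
y(d, J) = 9 + d/J
P = 10540
(205*(-140))/P + a(17)/y(-3, 180) = (205*(-140))/10540 + 17²/(9 - 3/180) = -28700*1/10540 + 289/(9 - 3*1/180) = -1435/527 + 289/(9 - 1/60) = -1435/527 + 289/(539/60) = -1435/527 + 289*(60/539) = -1435/527 + 17340/539 = 8364715/284053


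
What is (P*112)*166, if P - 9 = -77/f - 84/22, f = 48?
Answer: 2195018/33 ≈ 66516.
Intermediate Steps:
P = 1889/528 (P = 9 + (-77/48 - 84/22) = 9 + (-77*1/48 - 84*1/22) = 9 + (-77/48 - 42/11) = 9 - 2863/528 = 1889/528 ≈ 3.5777)
(P*112)*166 = ((1889/528)*112)*166 = (13223/33)*166 = 2195018/33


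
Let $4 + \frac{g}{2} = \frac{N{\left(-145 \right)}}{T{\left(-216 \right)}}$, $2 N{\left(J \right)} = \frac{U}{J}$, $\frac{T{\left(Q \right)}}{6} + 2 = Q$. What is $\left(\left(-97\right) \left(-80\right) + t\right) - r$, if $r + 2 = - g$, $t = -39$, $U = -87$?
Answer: $\frac{16818699}{2180} \approx 7715.0$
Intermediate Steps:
$T{\left(Q \right)} = -12 + 6 Q$
$N{\left(J \right)} = - \frac{87}{2 J}$ ($N{\left(J \right)} = \frac{\left(-87\right) \frac{1}{J}}{2} = - \frac{87}{2 J}$)
$g = - \frac{17441}{2180}$ ($g = -8 + 2 \frac{\left(- \frac{87}{2}\right) \frac{1}{-145}}{-12 + 6 \left(-216\right)} = -8 + 2 \frac{\left(- \frac{87}{2}\right) \left(- \frac{1}{145}\right)}{-12 - 1296} = -8 + 2 \frac{3}{10 \left(-1308\right)} = -8 + 2 \cdot \frac{3}{10} \left(- \frac{1}{1308}\right) = -8 + 2 \left(- \frac{1}{4360}\right) = -8 - \frac{1}{2180} = - \frac{17441}{2180} \approx -8.0005$)
$r = \frac{13081}{2180}$ ($r = -2 - - \frac{17441}{2180} = -2 + \frac{17441}{2180} = \frac{13081}{2180} \approx 6.0005$)
$\left(\left(-97\right) \left(-80\right) + t\right) - r = \left(\left(-97\right) \left(-80\right) - 39\right) - \frac{13081}{2180} = \left(7760 - 39\right) - \frac{13081}{2180} = 7721 - \frac{13081}{2180} = \frac{16818699}{2180}$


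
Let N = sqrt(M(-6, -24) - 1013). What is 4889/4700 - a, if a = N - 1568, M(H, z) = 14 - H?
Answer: 7374489/4700 - I*sqrt(993) ≈ 1569.0 - 31.512*I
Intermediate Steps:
N = I*sqrt(993) (N = sqrt((14 - 1*(-6)) - 1013) = sqrt((14 + 6) - 1013) = sqrt(20 - 1013) = sqrt(-993) = I*sqrt(993) ≈ 31.512*I)
a = -1568 + I*sqrt(993) (a = I*sqrt(993) - 1568 = -1568 + I*sqrt(993) ≈ -1568.0 + 31.512*I)
4889/4700 - a = 4889/4700 - (-1568 + I*sqrt(993)) = 4889*(1/4700) + (1568 - I*sqrt(993)) = 4889/4700 + (1568 - I*sqrt(993)) = 7374489/4700 - I*sqrt(993)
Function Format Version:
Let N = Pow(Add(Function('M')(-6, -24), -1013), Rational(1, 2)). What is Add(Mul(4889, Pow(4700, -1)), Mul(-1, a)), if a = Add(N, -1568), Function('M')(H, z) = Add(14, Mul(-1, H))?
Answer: Add(Rational(7374489, 4700), Mul(-1, I, Pow(993, Rational(1, 2)))) ≈ Add(1569.0, Mul(-31.512, I))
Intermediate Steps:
N = Mul(I, Pow(993, Rational(1, 2))) (N = Pow(Add(Add(14, Mul(-1, -6)), -1013), Rational(1, 2)) = Pow(Add(Add(14, 6), -1013), Rational(1, 2)) = Pow(Add(20, -1013), Rational(1, 2)) = Pow(-993, Rational(1, 2)) = Mul(I, Pow(993, Rational(1, 2))) ≈ Mul(31.512, I))
a = Add(-1568, Mul(I, Pow(993, Rational(1, 2)))) (a = Add(Mul(I, Pow(993, Rational(1, 2))), -1568) = Add(-1568, Mul(I, Pow(993, Rational(1, 2)))) ≈ Add(-1568.0, Mul(31.512, I)))
Add(Mul(4889, Pow(4700, -1)), Mul(-1, a)) = Add(Mul(4889, Pow(4700, -1)), Mul(-1, Add(-1568, Mul(I, Pow(993, Rational(1, 2)))))) = Add(Mul(4889, Rational(1, 4700)), Add(1568, Mul(-1, I, Pow(993, Rational(1, 2))))) = Add(Rational(4889, 4700), Add(1568, Mul(-1, I, Pow(993, Rational(1, 2))))) = Add(Rational(7374489, 4700), Mul(-1, I, Pow(993, Rational(1, 2))))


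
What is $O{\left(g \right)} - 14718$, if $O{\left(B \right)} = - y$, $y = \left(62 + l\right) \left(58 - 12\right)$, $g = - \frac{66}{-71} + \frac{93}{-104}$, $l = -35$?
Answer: $-15960$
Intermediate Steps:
$g = \frac{261}{7384}$ ($g = \left(-66\right) \left(- \frac{1}{71}\right) + 93 \left(- \frac{1}{104}\right) = \frac{66}{71} - \frac{93}{104} = \frac{261}{7384} \approx 0.035347$)
$y = 1242$ ($y = \left(62 - 35\right) \left(58 - 12\right) = 27 \cdot 46 = 1242$)
$O{\left(B \right)} = -1242$ ($O{\left(B \right)} = \left(-1\right) 1242 = -1242$)
$O{\left(g \right)} - 14718 = -1242 - 14718 = -15960$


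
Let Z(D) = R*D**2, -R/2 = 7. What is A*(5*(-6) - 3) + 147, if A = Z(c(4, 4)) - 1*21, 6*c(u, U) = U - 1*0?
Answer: 3136/3 ≈ 1045.3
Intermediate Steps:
R = -14 (R = -2*7 = -14)
c(u, U) = U/6 (c(u, U) = (U - 1*0)/6 = (U + 0)/6 = U/6)
Z(D) = -14*D**2
A = -245/9 (A = -14*((1/6)*4)**2 - 1*21 = -14*(2/3)**2 - 21 = -14*4/9 - 21 = -56/9 - 21 = -245/9 ≈ -27.222)
A*(5*(-6) - 3) + 147 = -245*(5*(-6) - 3)/9 + 147 = -245*(-30 - 3)/9 + 147 = -245/9*(-33) + 147 = 2695/3 + 147 = 3136/3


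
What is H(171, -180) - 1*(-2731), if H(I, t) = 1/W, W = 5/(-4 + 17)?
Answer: 13668/5 ≈ 2733.6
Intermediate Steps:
W = 5/13 ≈ 0.38462
H(I, t) = 13/5 (H(I, t) = 1/(5/13) = 13/5)
H(171, -180) - 1*(-2731) = 13/5 - 1*(-2731) = 13/5 + 2731 = 13668/5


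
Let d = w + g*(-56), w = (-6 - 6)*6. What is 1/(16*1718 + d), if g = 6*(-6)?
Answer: 1/29432 ≈ 3.3977e-5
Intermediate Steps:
w = -72 (w = -12*6 = -72)
g = -36
d = 1944 (d = -72 - 36*(-56) = -72 + 2016 = 1944)
1/(16*1718 + d) = 1/(16*1718 + 1944) = 1/(27488 + 1944) = 1/29432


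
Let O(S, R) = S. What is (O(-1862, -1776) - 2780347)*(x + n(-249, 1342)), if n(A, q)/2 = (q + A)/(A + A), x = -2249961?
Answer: 519569538390946/83 ≈ 6.2599e+12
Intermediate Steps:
n(A, q) = (A + q)/A (n(A, q) = 2*((q + A)/(A + A)) = 2*((A + q)/((2*A))) = 2*((A + q)*(1/(2*A))) = 2*((A + q)/(2*A)) = (A + q)/A)
(O(-1862, -1776) - 2780347)*(x + n(-249, 1342)) = (-1862 - 2780347)*(-2249961 + (-249 + 1342)/(-249)) = -2782209*(-2249961 - 1/249*1093) = -2782209*(-2249961 - 1093/249) = -2782209*(-560241382/249) = 519569538390946/83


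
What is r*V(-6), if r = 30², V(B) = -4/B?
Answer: 600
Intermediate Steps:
r = 900
r*V(-6) = 900*(-4/(-6)) = 900*(-4*(-⅙)) = 900*(⅔) = 600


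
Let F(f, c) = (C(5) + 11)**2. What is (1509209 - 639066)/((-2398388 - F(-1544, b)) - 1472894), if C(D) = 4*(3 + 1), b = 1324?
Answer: -870143/3872011 ≈ -0.22473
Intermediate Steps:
C(D) = 16 (C(D) = 4*4 = 16)
F(f, c) = 729 (F(f, c) = (16 + 11)**2 = 27**2 = 729)
(1509209 - 639066)/((-2398388 - F(-1544, b)) - 1472894) = (1509209 - 639066)/((-2398388 - 1*729) - 1472894) = 870143/((-2398388 - 729) - 1472894) = 870143/(-2399117 - 1472894) = 870143/(-3872011) = 870143*(-1/3872011) = -870143/3872011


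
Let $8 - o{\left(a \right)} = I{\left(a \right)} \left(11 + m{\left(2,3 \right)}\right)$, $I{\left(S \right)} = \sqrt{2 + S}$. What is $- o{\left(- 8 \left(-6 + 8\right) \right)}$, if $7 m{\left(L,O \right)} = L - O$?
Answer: $-8 + \frac{76 i \sqrt{14}}{7} \approx -8.0 + 40.624 i$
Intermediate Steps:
$m{\left(L,O \right)} = - \frac{O}{7} + \frac{L}{7}$ ($m{\left(L,O \right)} = \frac{L - O}{7} = - \frac{O}{7} + \frac{L}{7}$)
$o{\left(a \right)} = 8 - \frac{76 \sqrt{2 + a}}{7}$ ($o{\left(a \right)} = 8 - \sqrt{2 + a} \left(11 + \left(\left(- \frac{1}{7}\right) 3 + \frac{1}{7} \cdot 2\right)\right) = 8 - \sqrt{2 + a} \left(11 + \left(- \frac{3}{7} + \frac{2}{7}\right)\right) = 8 - \sqrt{2 + a} \left(11 - \frac{1}{7}\right) = 8 - \sqrt{2 + a} \frac{76}{7} = 8 - \frac{76 \sqrt{2 + a}}{7}$)
$- o{\left(- 8 \left(-6 + 8\right) \right)} = - (8 - \frac{76 \sqrt{2 - 8 \left(-6 + 8\right)}}{7}) = - (8 - \frac{76 \sqrt{2 - 16}}{7}) = - (8 - \frac{76 \sqrt{-14}}{7}) = - (8 - \frac{76 i \sqrt{14}}{7}) = -8 + \frac{76 i \sqrt{14}}{7}$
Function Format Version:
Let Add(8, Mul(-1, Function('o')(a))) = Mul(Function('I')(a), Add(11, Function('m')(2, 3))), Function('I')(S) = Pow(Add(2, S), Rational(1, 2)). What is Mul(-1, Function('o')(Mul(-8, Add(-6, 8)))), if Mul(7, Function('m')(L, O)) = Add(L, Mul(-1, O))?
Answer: Add(-8, Mul(Rational(76, 7), I, Pow(14, Rational(1, 2)))) ≈ Add(-8.0000, Mul(40.624, I))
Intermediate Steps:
Function('m')(L, O) = Add(Mul(Rational(-1, 7), O), Mul(Rational(1, 7), L)) (Function('m')(L, O) = Mul(Rational(1, 7), Add(L, Mul(-1, O))) = Add(Mul(Rational(-1, 7), O), Mul(Rational(1, 7), L)))
Function('o')(a) = Add(8, Mul(Rational(-76, 7), Pow(Add(2, a), Rational(1, 2)))) (Function('o')(a) = Add(8, Mul(-1, Mul(Pow(Add(2, a), Rational(1, 2)), Add(11, Add(Mul(Rational(-1, 7), 3), Mul(Rational(1, 7), 2)))))) = Add(8, Mul(-1, Mul(Pow(Add(2, a), Rational(1, 2)), Add(11, Add(Rational(-3, 7), Rational(2, 7)))))) = Add(8, Mul(-1, Mul(Pow(Add(2, a), Rational(1, 2)), Add(11, Rational(-1, 7))))) = Add(8, Mul(-1, Mul(Pow(Add(2, a), Rational(1, 2)), Rational(76, 7)))) = Add(8, Mul(-1, Mul(Rational(76, 7), Pow(Add(2, a), Rational(1, 2))))) = Add(8, Mul(Rational(-76, 7), Pow(Add(2, a), Rational(1, 2)))))
Mul(-1, Function('o')(Mul(-8, Add(-6, 8)))) = Mul(-1, Add(8, Mul(Rational(-76, 7), Pow(Add(2, Mul(-8, Add(-6, 8))), Rational(1, 2))))) = Mul(-1, Add(8, Mul(Rational(-76, 7), Pow(Add(2, Mul(-8, 2)), Rational(1, 2))))) = Mul(-1, Add(8, Mul(Rational(-76, 7), Pow(Add(2, -16), Rational(1, 2))))) = Mul(-1, Add(8, Mul(Rational(-76, 7), Pow(-14, Rational(1, 2))))) = Mul(-1, Add(8, Mul(Rational(-76, 7), Mul(I, Pow(14, Rational(1, 2)))))) = Mul(-1, Add(8, Mul(Rational(-76, 7), I, Pow(14, Rational(1, 2))))) = Add(-8, Mul(Rational(76, 7), I, Pow(14, Rational(1, 2))))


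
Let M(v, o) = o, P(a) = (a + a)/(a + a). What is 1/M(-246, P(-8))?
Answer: 1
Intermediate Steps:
P(a) = 1 (P(a) = (2*a)/((2*a)) = (2*a)*(1/(2*a)) = 1)
1/M(-246, P(-8)) = 1/1 = 1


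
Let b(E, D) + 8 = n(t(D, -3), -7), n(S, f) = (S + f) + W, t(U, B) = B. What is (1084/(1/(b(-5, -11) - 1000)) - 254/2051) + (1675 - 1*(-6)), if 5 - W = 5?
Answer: -2259855635/2051 ≈ -1.1018e+6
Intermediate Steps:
W = 0 (W = 5 - 1*5 = 5 - 5 = 0)
n(S, f) = S + f (n(S, f) = (S + f) + 0 = S + f)
b(E, D) = -18 (b(E, D) = -8 + (-3 - 7) = -8 - 10 = -18)
(1084/(1/(b(-5, -11) - 1000)) - 254/2051) + (1675 - 1*(-6)) = (1084/(1/(-18 - 1000)) - 254/2051) + (1675 - 1*(-6)) = (1084/(1/(-1018)) - 254*1/2051) + (1675 + 6) = (1084/(-1/1018) - 254/2051) + 1681 = (1084*(-1018) - 254/2051) + 1681 = (-1103512 - 254/2051) + 1681 = -2263303366/2051 + 1681 = -2259855635/2051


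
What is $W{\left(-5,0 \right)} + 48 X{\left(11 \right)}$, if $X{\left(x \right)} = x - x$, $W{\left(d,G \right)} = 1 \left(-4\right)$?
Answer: $-4$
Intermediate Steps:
$W{\left(d,G \right)} = -4$
$X{\left(x \right)} = 0$
$W{\left(-5,0 \right)} + 48 X{\left(11 \right)} = -4 + 48 \cdot 0 = -4 + 0 = -4$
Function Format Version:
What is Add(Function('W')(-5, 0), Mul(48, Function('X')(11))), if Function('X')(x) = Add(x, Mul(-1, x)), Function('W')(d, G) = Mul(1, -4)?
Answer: -4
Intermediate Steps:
Function('W')(d, G) = -4
Function('X')(x) = 0
Add(Function('W')(-5, 0), Mul(48, Function('X')(11))) = Add(-4, Mul(48, 0)) = Add(-4, 0) = -4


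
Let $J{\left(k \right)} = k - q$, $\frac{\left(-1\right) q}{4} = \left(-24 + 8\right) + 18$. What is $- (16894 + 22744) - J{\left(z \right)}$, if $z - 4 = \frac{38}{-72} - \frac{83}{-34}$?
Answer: $- \frac{24266971}{612} \approx -39652.0$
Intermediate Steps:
$q = -8$ ($q = - 4 \left(\left(-24 + 8\right) + 18\right) = - 4 \left(-16 + 18\right) = \left(-4\right) 2 = -8$)
$z = \frac{3619}{612}$ ($z = 4 + \left(\frac{38}{-72} - \frac{83}{-34}\right) = 4 + \left(38 \left(- \frac{1}{72}\right) - - \frac{83}{34}\right) = 4 + \left(- \frac{19}{36} + \frac{83}{34}\right) = 4 + \frac{1171}{612} = \frac{3619}{612} \approx 5.9134$)
$J{\left(k \right)} = 8 + k$ ($J{\left(k \right)} = k - -8 = k + 8 = 8 + k$)
$- (16894 + 22744) - J{\left(z \right)} = - (16894 + 22744) - \left(8 + \frac{3619}{612}\right) = \left(-1\right) 39638 - \frac{8515}{612} = -39638 - \frac{8515}{612} = - \frac{24266971}{612}$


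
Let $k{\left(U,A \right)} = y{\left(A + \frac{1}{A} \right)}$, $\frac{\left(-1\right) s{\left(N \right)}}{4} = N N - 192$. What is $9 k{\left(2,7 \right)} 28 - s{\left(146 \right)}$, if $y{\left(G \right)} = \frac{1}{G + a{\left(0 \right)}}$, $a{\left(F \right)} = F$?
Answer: $\frac{2113282}{25} \approx 84531.0$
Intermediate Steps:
$y{\left(G \right)} = \frac{1}{G}$ ($y{\left(G \right)} = \frac{1}{G + 0} = \frac{1}{G}$)
$s{\left(N \right)} = 768 - 4 N^{2}$ ($s{\left(N \right)} = - 4 \left(N N - 192\right) = - 4 \left(N^{2} - 192\right) = - 4 \left(-192 + N^{2}\right) = 768 - 4 N^{2}$)
$k{\left(U,A \right)} = \frac{1}{A + \frac{1}{A}}$
$9 k{\left(2,7 \right)} 28 - s{\left(146 \right)} = 9 \frac{7}{1 + 7^{2}} \cdot 28 - \left(768 - 4 \cdot 146^{2}\right) = 9 \frac{7}{1 + 49} \cdot 28 - \left(768 - 85264\right) = 9 \cdot \frac{7}{50} \cdot 28 - \left(768 - 85264\right) = 9 \cdot 7 \cdot \frac{1}{50} \cdot 28 - -84496 = 9 \cdot \frac{7}{50} \cdot 28 + 84496 = \frac{63}{50} \cdot 28 + 84496 = \frac{882}{25} + 84496 = \frac{2113282}{25}$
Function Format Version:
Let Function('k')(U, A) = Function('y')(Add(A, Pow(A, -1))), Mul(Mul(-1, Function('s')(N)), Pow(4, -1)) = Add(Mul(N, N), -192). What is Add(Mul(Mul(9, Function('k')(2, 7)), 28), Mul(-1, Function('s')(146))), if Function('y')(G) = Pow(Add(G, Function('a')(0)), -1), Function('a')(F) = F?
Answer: Rational(2113282, 25) ≈ 84531.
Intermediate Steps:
Function('y')(G) = Pow(G, -1) (Function('y')(G) = Pow(Add(G, 0), -1) = Pow(G, -1))
Function('s')(N) = Add(768, Mul(-4, Pow(N, 2))) (Function('s')(N) = Mul(-4, Add(Mul(N, N), -192)) = Mul(-4, Add(Pow(N, 2), -192)) = Mul(-4, Add(-192, Pow(N, 2))) = Add(768, Mul(-4, Pow(N, 2))))
Function('k')(U, A) = Pow(Add(A, Pow(A, -1)), -1)
Add(Mul(Mul(9, Function('k')(2, 7)), 28), Mul(-1, Function('s')(146))) = Add(Mul(Mul(9, Mul(7, Pow(Add(1, Pow(7, 2)), -1))), 28), Mul(-1, Add(768, Mul(-4, Pow(146, 2))))) = Add(Mul(Mul(9, Mul(7, Pow(Add(1, 49), -1))), 28), Mul(-1, Add(768, Mul(-4, 21316)))) = Add(Mul(Mul(9, Mul(7, Pow(50, -1))), 28), Mul(-1, Add(768, -85264))) = Add(Mul(Mul(9, Mul(7, Rational(1, 50))), 28), Mul(-1, -84496)) = Add(Mul(Mul(9, Rational(7, 50)), 28), 84496) = Add(Mul(Rational(63, 50), 28), 84496) = Add(Rational(882, 25), 84496) = Rational(2113282, 25)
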